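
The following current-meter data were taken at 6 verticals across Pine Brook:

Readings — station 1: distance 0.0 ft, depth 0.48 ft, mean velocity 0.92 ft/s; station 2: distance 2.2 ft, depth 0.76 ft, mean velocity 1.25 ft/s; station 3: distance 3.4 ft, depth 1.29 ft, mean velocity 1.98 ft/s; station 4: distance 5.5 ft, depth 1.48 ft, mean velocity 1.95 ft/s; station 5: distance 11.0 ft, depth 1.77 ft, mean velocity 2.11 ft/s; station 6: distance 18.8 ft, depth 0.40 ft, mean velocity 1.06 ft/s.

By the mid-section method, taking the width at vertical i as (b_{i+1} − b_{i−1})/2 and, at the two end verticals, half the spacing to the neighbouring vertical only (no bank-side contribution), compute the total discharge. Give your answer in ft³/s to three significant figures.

43.8 ft³/s

w_1 = (2.2 − 0.0)/2 = 1.1 ft; q_1 = 0.92 × 0.48 × 1.1 = 0.4858 ft³/s
w_2 = (3.4 − 0.0)/2 = 1.7 ft; q_2 = 1.25 × 0.76 × 1.7 = 1.615 ft³/s
w_3 = (5.5 − 2.2)/2 = 1.65 ft; q_3 = 1.98 × 1.29 × 1.65 = 4.214 ft³/s
w_4 = (11.0 − 3.4)/2 = 3.8 ft; q_4 = 1.95 × 1.48 × 3.8 = 10.97 ft³/s
w_5 = (18.8 − 5.5)/2 = 6.65 ft; q_5 = 2.11 × 1.77 × 6.65 = 24.84 ft³/s
w_6 = (18.8 − 11.0)/2 = 3.9 ft; q_6 = 1.06 × 0.40 × 3.9 = 1.654 ft³/s
Q = Σ qᵢ = 43.77 ft³/s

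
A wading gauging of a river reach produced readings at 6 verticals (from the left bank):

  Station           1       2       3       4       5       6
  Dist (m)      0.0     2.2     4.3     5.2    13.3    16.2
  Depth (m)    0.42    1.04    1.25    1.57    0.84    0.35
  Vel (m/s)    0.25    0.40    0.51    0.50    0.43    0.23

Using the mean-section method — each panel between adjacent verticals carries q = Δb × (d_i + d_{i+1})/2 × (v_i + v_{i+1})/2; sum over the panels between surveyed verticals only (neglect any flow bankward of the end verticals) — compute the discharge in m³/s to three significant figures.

7.36 m³/s

Panel 1-2: Δb = 2.2 m, d̄ = (0.42+1.04)/2 = 0.73, v̄ = (0.25+0.40)/2 = 0.325 → q = 2.2×0.73×0.325 = 0.5220 m³/s
Panel 2-3: Δb = 2.1 m, d̄ = (1.04+1.25)/2 = 1.145, v̄ = (0.40+0.51)/2 = 0.455 → q = 2.1×1.145×0.455 = 1.094 m³/s
Panel 3-4: Δb = 0.9 m, d̄ = (1.25+1.57)/2 = 1.41, v̄ = (0.51+0.50)/2 = 0.505 → q = 0.9×1.41×0.505 = 0.6408 m³/s
Panel 4-5: Δb = 8.1 m, d̄ = (1.57+0.84)/2 = 1.205, v̄ = (0.50+0.43)/2 = 0.465 → q = 8.1×1.205×0.465 = 4.539 m³/s
Panel 5-6: Δb = 2.9 m, d̄ = (0.84+0.35)/2 = 0.595, v̄ = (0.43+0.23)/2 = 0.33 → q = 2.9×0.595×0.33 = 0.5694 m³/s
Q = Σ q = 7.365 m³/s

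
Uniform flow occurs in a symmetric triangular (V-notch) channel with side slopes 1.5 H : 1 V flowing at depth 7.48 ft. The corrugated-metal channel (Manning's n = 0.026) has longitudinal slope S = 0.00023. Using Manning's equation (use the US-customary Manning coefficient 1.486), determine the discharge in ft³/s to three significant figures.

155 ft³/s

A = z·y² = 1.5×7.48² = 83.93 ft²
P = 2y√(1+z²) = 2×7.48×√(1+1.5²) = 26.97 ft
R = A/P = 83.93/26.97 = 3.112 ft
Q = (1.486/n)·A·R^(2/3)·S^(1/2) = (1.486/0.026) × 83.93 × 3.112^(2/3) × 0.00023^(1/2) = 155.1 ft³/s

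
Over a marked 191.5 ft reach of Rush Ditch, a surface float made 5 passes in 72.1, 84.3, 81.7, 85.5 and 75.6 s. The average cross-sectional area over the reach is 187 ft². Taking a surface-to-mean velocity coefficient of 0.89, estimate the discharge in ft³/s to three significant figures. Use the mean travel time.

t̄ = (72.1 + 84.3 + 81.7 + 85.5 + 75.6) / 5 = 79.84 s
v_surface = L / t̄ = 191.5 / 79.84 = 2.399 ft/s
v_mean = 0.89 × 2.399 = 2.135 ft/s
Q = A × v_mean = 187 × 2.135 = 399.2 ft³/s

399 ft³/s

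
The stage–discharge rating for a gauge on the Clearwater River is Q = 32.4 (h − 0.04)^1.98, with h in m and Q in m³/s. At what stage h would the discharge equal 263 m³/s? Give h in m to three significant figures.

2.92 m

h − h₀ = (Q/C)^(1/b) = (263/32.4)^(1/1.98) = 2.879 m
h = 0.04 + 2.879 = 2.919 m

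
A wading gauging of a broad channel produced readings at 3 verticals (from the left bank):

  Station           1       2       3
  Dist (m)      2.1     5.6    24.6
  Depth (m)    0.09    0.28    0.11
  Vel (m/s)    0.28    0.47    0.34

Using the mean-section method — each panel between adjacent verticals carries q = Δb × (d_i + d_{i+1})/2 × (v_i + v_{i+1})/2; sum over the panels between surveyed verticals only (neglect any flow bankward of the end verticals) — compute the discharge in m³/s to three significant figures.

Panel 1-2: Δb = 3.5 m, d̄ = (0.09+0.28)/2 = 0.185, v̄ = (0.28+0.47)/2 = 0.375 → q = 3.5×0.185×0.375 = 0.2428 m³/s
Panel 2-3: Δb = 19 m, d̄ = (0.28+0.11)/2 = 0.195, v̄ = (0.47+0.34)/2 = 0.405 → q = 19×0.195×0.405 = 1.501 m³/s
Q = Σ q = 1.743 m³/s

1.74 m³/s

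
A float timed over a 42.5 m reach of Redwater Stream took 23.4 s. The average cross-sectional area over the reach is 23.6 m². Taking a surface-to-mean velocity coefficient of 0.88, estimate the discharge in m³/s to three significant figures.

37.7 m³/s

v_surface = L / t̄ = 42.5 / 23.4 = 1.816 m/s
v_mean = 0.88 × 1.816 = 1.598 m/s
Q = A × v_mean = 23.6 × 1.598 = 37.72 m³/s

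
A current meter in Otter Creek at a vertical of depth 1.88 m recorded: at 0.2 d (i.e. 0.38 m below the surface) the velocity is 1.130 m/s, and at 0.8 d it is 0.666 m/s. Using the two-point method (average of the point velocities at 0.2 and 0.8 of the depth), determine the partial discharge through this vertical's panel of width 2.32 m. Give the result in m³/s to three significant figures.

v̄ = (1.130 + 0.666) / 2 = 0.8980 m/s
q = v̄ × d × w = 0.8980 × 1.88 × 2.32 = 3.917 m³/s

3.92 m³/s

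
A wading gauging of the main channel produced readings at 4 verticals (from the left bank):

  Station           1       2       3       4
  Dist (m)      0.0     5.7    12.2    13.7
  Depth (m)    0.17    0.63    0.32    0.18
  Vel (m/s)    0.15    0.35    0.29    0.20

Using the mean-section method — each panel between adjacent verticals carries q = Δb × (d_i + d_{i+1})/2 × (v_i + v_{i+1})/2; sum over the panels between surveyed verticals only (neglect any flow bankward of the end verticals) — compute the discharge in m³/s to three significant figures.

Panel 1-2: Δb = 5.7 m, d̄ = (0.17+0.63)/2 = 0.4, v̄ = (0.15+0.35)/2 = 0.25 → q = 5.7×0.4×0.25 = 0.5700 m³/s
Panel 2-3: Δb = 6.5 m, d̄ = (0.63+0.32)/2 = 0.475, v̄ = (0.35+0.29)/2 = 0.32 → q = 6.5×0.475×0.32 = 0.9880 m³/s
Panel 3-4: Δb = 1.5 m, d̄ = (0.32+0.18)/2 = 0.25, v̄ = (0.29+0.20)/2 = 0.245 → q = 1.5×0.25×0.245 = 0.09188 m³/s
Q = Σ q = 1.650 m³/s

1.65 m³/s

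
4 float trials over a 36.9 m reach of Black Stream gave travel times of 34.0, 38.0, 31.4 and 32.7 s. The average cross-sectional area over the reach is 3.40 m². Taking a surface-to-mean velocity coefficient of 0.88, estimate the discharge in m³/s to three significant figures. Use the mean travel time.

t̄ = (34.0 + 38.0 + 31.4 + 32.7) / 4 = 34.025 s
v_surface = L / t̄ = 36.9 / 34.025 = 1.084 m/s
v_mean = 0.88 × 1.084 = 0.9544 m/s
Q = A × v_mean = 3.40 × 0.9544 = 3.245 m³/s

3.24 m³/s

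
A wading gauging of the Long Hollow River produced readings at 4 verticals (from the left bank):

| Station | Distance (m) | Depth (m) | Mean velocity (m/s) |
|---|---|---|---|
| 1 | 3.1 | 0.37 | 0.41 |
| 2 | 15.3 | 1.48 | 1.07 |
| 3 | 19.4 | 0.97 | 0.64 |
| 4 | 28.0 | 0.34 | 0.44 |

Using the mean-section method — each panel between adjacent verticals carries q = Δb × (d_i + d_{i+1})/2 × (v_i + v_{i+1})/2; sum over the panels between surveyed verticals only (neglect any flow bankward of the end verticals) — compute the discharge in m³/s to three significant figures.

15.7 m³/s

Panel 1-2: Δb = 12.2 m, d̄ = (0.37+1.48)/2 = 0.925, v̄ = (0.41+1.07)/2 = 0.74 → q = 12.2×0.925×0.74 = 8.351 m³/s
Panel 2-3: Δb = 4.1 m, d̄ = (1.48+0.97)/2 = 1.225, v̄ = (1.07+0.64)/2 = 0.855 → q = 4.1×1.225×0.855 = 4.294 m³/s
Panel 3-4: Δb = 8.6 m, d̄ = (0.97+0.34)/2 = 0.655, v̄ = (0.64+0.44)/2 = 0.54 → q = 8.6×0.655×0.54 = 3.042 m³/s
Q = Σ q = 15.69 m³/s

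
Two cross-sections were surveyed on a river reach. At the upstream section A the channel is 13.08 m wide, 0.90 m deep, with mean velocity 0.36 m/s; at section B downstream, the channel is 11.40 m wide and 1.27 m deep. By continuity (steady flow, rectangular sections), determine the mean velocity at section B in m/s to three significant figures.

0.293 m/s

Q = A₁V₁ = (13.08×0.90) × 0.36 = 4.238 m³/s
A₂ = 11.40 × 1.27 = 14.48 m²
V₂ = Q/A₂ = 4.238/14.48 = 0.2927 m/s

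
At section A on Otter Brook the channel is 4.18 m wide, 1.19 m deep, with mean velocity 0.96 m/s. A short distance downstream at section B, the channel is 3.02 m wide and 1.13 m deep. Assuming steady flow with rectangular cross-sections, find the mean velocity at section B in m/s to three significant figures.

1.40 m/s

Q = A₁V₁ = (4.18×1.19) × 0.96 = 4.775 m³/s
A₂ = 3.02 × 1.13 = 3.413 m²
V₂ = Q/A₂ = 4.775/3.413 = 1.399 m/s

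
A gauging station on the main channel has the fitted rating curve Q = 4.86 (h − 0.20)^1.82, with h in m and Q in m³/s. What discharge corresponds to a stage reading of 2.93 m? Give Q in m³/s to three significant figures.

30.2 m³/s

Q = 4.86 × (2.93 − 0.20)^1.82 = 4.86 × 2.73^1.82 = 30.23 m³/s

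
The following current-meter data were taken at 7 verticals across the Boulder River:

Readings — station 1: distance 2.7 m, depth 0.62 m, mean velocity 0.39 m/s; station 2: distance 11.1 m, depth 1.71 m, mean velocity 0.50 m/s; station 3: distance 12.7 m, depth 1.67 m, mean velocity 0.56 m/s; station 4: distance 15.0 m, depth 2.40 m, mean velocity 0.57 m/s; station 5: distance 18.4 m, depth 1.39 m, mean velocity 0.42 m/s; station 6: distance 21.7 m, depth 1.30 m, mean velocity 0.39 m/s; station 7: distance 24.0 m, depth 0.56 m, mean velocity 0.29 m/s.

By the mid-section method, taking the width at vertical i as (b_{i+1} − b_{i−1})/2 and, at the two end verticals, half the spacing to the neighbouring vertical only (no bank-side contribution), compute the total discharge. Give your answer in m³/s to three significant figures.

w_1 = (11.1 − 2.7)/2 = 4.2 m; q_1 = 0.39 × 0.62 × 4.2 = 1.016 m³/s
w_2 = (12.7 − 2.7)/2 = 5 m; q_2 = 0.50 × 1.71 × 5 = 4.275 m³/s
w_3 = (15.0 − 11.1)/2 = 1.95 m; q_3 = 0.56 × 1.67 × 1.95 = 1.824 m³/s
w_4 = (18.4 − 12.7)/2 = 2.85 m; q_4 = 0.57 × 2.40 × 2.85 = 3.899 m³/s
w_5 = (21.7 − 15.0)/2 = 3.35 m; q_5 = 0.42 × 1.39 × 3.35 = 1.956 m³/s
w_6 = (24.0 − 18.4)/2 = 2.8 m; q_6 = 0.39 × 1.30 × 2.8 = 1.420 m³/s
w_7 = (24.0 − 21.7)/2 = 1.15 m; q_7 = 0.29 × 0.56 × 1.15 = 0.1868 m³/s
Q = Σ qᵢ = 14.58 m³/s

14.6 m³/s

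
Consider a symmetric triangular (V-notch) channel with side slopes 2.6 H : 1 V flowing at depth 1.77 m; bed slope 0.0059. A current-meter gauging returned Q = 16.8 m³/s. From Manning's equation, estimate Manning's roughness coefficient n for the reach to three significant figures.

0.0328

A = z·y² = 2.6×1.77² = 8.146 m²
P = 2y√(1+z²) = 2×1.77×√(1+2.6²) = 9.861 m
R = A/P = 8.146/9.861 = 0.8260 m
n = (1/Q)·A·R^(2/3)·S^(1/2) = (1/16.8) × 8.146 × 0.8804 × 0.07681 = 0.03279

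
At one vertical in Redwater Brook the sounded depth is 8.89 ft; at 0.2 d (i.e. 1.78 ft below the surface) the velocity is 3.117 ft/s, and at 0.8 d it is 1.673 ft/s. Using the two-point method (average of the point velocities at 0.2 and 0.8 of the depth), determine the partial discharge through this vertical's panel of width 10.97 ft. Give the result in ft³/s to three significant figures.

234 ft³/s

v̄ = (3.117 + 1.673) / 2 = 2.395 ft/s
q = v̄ × d × w = 2.395 × 8.89 × 10.97 = 233.6 ft³/s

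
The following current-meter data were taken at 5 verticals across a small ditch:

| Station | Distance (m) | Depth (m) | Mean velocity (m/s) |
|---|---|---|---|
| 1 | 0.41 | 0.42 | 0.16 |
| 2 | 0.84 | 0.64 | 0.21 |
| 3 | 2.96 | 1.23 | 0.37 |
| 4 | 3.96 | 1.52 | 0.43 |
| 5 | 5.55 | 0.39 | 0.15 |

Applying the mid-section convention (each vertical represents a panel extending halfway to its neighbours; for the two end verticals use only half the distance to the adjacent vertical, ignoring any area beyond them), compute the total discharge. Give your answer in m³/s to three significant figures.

1.79 m³/s

w_1 = (0.84 − 0.41)/2 = 0.215 m; q_1 = 0.16 × 0.42 × 0.215 = 0.01445 m³/s
w_2 = (2.96 − 0.41)/2 = 1.275 m; q_2 = 0.21 × 0.64 × 1.275 = 0.1714 m³/s
w_3 = (3.96 − 0.84)/2 = 1.56 m; q_3 = 0.37 × 1.23 × 1.56 = 0.7100 m³/s
w_4 = (5.55 − 2.96)/2 = 1.295 m; q_4 = 0.43 × 1.52 × 1.295 = 0.8464 m³/s
w_5 = (5.55 − 3.96)/2 = 0.795 m; q_5 = 0.15 × 0.39 × 0.795 = 0.04651 m³/s
Q = Σ qᵢ = 1.789 m³/s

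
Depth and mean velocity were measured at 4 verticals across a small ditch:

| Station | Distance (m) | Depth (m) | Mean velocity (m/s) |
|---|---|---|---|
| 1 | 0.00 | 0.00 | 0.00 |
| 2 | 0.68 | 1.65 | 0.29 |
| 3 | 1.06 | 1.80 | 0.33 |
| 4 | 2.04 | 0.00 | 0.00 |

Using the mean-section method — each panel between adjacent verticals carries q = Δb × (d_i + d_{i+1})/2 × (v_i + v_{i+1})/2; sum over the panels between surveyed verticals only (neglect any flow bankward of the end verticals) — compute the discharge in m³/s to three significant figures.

Panel 1-2: Δb = 0.68 m, d̄ = (0.00+1.65)/2 = 0.825, v̄ = (0.00+0.29)/2 = 0.145 → q = 0.68×0.825×0.145 = 0.08135 m³/s
Panel 2-3: Δb = 0.38 m, d̄ = (1.65+1.80)/2 = 1.725, v̄ = (0.29+0.33)/2 = 0.31 → q = 0.38×1.725×0.31 = 0.2032 m³/s
Panel 3-4: Δb = 0.98 m, d̄ = (1.80+0.00)/2 = 0.9, v̄ = (0.33+0.00)/2 = 0.165 → q = 0.98×0.9×0.165 = 0.1455 m³/s
Q = Σ q = 0.4301 m³/s

0.430 m³/s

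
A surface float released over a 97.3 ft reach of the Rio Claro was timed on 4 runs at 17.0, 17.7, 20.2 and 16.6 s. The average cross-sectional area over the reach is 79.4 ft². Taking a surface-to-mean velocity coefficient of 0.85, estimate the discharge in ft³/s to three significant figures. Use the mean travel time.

367 ft³/s

t̄ = (17.0 + 17.7 + 20.2 + 16.6) / 4 = 17.875 s
v_surface = L / t̄ = 97.3 / 17.875 = 5.443 ft/s
v_mean = 0.85 × 5.443 = 4.627 ft/s
Q = A × v_mean = 79.4 × 4.627 = 367.4 ft³/s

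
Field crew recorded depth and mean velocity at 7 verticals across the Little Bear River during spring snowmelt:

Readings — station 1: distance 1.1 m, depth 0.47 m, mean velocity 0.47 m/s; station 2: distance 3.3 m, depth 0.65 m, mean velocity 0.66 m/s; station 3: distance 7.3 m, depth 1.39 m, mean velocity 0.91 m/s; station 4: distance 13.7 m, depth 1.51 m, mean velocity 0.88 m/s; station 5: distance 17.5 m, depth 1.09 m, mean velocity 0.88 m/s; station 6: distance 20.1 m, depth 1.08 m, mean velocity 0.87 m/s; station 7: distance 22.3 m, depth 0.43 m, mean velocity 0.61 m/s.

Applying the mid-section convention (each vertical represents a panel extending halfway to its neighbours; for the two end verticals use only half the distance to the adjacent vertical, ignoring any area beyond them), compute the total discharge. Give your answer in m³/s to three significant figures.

w_1 = (3.3 − 1.1)/2 = 1.1 m; q_1 = 0.47 × 0.47 × 1.1 = 0.2430 m³/s
w_2 = (7.3 − 1.1)/2 = 3.1 m; q_2 = 0.66 × 0.65 × 3.1 = 1.330 m³/s
w_3 = (13.7 − 3.3)/2 = 5.2 m; q_3 = 0.91 × 1.39 × 5.2 = 6.577 m³/s
w_4 = (17.5 − 7.3)/2 = 5.1 m; q_4 = 0.88 × 1.51 × 5.1 = 6.777 m³/s
w_5 = (20.1 − 13.7)/2 = 3.2 m; q_5 = 0.88 × 1.09 × 3.2 = 3.069 m³/s
w_6 = (22.3 − 17.5)/2 = 2.4 m; q_6 = 0.87 × 1.08 × 2.4 = 2.255 m³/s
w_7 = (22.3 − 20.1)/2 = 1.1 m; q_7 = 0.61 × 0.43 × 1.1 = 0.2885 m³/s
Q = Σ qᵢ = 20.54 m³/s

20.5 m³/s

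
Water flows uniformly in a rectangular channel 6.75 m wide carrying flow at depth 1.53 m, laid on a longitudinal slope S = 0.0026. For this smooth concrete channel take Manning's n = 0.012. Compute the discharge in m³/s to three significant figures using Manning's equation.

45.4 m³/s

A = b·y = 6.75 × 1.53 = 10.33 m²
P = b + 2y = 6.75 + 2×1.53 = 9.810 m
R = A/P = 10.33/9.810 = 1.053 m
Q = (1/n)·A·R^(2/3)·S^(1/2) = (1/0.012) × 10.33 × 1.053^(2/3) × 0.0026^(1/2) = 45.41 m³/s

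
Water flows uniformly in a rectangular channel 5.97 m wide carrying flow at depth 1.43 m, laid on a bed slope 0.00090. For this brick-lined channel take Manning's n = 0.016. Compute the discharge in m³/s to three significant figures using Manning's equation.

A = b·y = 5.97 × 1.43 = 8.537 m²
P = b + 2y = 5.97 + 2×1.43 = 8.830 m
R = A/P = 8.537/8.830 = 0.9668 m
Q = (1/n)·A·R^(2/3)·S^(1/2) = (1/0.016) × 8.537 × 0.9668^(2/3) × 0.00090^(1/2) = 15.65 m³/s

15.7 m³/s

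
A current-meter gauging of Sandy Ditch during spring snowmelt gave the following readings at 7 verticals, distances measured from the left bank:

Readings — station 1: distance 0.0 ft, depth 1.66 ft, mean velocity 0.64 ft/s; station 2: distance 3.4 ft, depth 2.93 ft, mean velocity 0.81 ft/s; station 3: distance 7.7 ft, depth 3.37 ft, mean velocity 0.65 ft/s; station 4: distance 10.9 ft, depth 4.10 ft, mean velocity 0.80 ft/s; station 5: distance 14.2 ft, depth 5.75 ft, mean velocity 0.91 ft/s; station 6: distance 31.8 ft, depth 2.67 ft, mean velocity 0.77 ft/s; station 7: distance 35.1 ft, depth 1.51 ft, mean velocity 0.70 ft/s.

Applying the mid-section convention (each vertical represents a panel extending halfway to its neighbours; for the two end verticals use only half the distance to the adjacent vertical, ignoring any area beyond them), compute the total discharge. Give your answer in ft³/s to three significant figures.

108 ft³/s

w_1 = (3.4 − 0.0)/2 = 1.7 ft; q_1 = 0.64 × 1.66 × 1.7 = 1.806 ft³/s
w_2 = (7.7 − 0.0)/2 = 3.85 ft; q_2 = 0.81 × 2.93 × 3.85 = 9.137 ft³/s
w_3 = (10.9 − 3.4)/2 = 3.75 ft; q_3 = 0.65 × 3.37 × 3.75 = 8.214 ft³/s
w_4 = (14.2 − 7.7)/2 = 3.25 ft; q_4 = 0.80 × 4.10 × 3.25 = 10.66 ft³/s
w_5 = (31.8 − 10.9)/2 = 10.45 ft; q_5 = 0.91 × 5.75 × 10.45 = 54.68 ft³/s
w_6 = (35.1 − 14.2)/2 = 10.45 ft; q_6 = 0.77 × 2.67 × 10.45 = 21.48 ft³/s
w_7 = (35.1 − 31.8)/2 = 1.65 ft; q_7 = 0.70 × 1.51 × 1.65 = 1.744 ft³/s
Q = Σ qᵢ = 107.7 ft³/s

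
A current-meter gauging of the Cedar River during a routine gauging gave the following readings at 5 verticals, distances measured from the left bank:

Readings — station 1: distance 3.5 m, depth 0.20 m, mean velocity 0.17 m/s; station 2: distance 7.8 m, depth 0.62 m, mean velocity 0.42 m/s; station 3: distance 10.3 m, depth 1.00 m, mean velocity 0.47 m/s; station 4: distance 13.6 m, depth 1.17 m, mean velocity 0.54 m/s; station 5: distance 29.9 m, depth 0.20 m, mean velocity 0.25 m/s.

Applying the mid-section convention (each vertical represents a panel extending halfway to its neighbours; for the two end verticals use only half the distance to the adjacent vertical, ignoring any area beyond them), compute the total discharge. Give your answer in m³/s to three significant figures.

8.92 m³/s

w_1 = (7.8 − 3.5)/2 = 2.15 m; q_1 = 0.17 × 0.20 × 2.15 = 0.07310 m³/s
w_2 = (10.3 − 3.5)/2 = 3.4 m; q_2 = 0.42 × 0.62 × 3.4 = 0.8854 m³/s
w_3 = (13.6 − 7.8)/2 = 2.9 m; q_3 = 0.47 × 1.00 × 2.9 = 1.363 m³/s
w_4 = (29.9 − 10.3)/2 = 9.8 m; q_4 = 0.54 × 1.17 × 9.8 = 6.192 m³/s
w_5 = (29.9 − 13.6)/2 = 8.15 m; q_5 = 0.25 × 0.20 × 8.15 = 0.4075 m³/s
Q = Σ qᵢ = 8.921 m³/s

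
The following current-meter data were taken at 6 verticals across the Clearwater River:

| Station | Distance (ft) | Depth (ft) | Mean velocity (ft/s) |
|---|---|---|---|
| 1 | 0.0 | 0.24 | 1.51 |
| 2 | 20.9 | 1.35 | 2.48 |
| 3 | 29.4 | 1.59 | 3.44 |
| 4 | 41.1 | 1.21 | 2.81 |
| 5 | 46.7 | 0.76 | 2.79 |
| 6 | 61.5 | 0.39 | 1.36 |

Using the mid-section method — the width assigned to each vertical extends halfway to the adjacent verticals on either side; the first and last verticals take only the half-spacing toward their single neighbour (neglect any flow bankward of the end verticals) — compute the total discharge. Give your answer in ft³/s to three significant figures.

w_1 = (20.9 − 0.0)/2 = 10.45 ft; q_1 = 1.51 × 0.24 × 10.45 = 3.787 ft³/s
w_2 = (29.4 − 0.0)/2 = 14.7 ft; q_2 = 2.48 × 1.35 × 14.7 = 49.22 ft³/s
w_3 = (41.1 − 20.9)/2 = 10.1 ft; q_3 = 3.44 × 1.59 × 10.1 = 55.24 ft³/s
w_4 = (46.7 − 29.4)/2 = 8.65 ft; q_4 = 2.81 × 1.21 × 8.65 = 29.41 ft³/s
w_5 = (61.5 − 41.1)/2 = 10.2 ft; q_5 = 2.79 × 0.76 × 10.2 = 21.63 ft³/s
w_6 = (61.5 − 46.7)/2 = 7.4 ft; q_6 = 1.36 × 0.39 × 7.4 = 3.925 ft³/s
Q = Σ qᵢ = 163.2 ft³/s

163 ft³/s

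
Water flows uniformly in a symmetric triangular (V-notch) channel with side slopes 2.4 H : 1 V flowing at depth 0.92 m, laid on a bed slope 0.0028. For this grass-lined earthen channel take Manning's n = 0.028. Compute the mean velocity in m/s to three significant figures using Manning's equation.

1.07 m/s

A = z·y² = 2.4×0.92² = 2.031 m²
P = 2y√(1+z²) = 2×0.92×√(1+2.4²) = 4.784 m
R = A/P = 2.031/4.784 = 0.4246 m
Q = (1/n)·A·R^(2/3)·S^(1/2) = (1/0.028) × 2.031 × 0.4246^(2/3) × 0.0028^(1/2) = 2.169 m³/s
V = Q/A = 2.169/2.031 = 1.068 m/s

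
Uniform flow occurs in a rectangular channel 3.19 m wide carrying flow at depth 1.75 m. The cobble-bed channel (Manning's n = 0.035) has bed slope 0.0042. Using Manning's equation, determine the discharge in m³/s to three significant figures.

A = b·y = 3.19 × 1.75 = 5.583 m²
P = b + 2y = 3.19 + 2×1.75 = 6.690 m
R = A/P = 5.583/6.690 = 0.8345 m
Q = (1/n)·A·R^(2/3)·S^(1/2) = (1/0.035) × 5.583 × 0.8345^(2/3) × 0.0042^(1/2) = 9.162 m³/s

9.16 m³/s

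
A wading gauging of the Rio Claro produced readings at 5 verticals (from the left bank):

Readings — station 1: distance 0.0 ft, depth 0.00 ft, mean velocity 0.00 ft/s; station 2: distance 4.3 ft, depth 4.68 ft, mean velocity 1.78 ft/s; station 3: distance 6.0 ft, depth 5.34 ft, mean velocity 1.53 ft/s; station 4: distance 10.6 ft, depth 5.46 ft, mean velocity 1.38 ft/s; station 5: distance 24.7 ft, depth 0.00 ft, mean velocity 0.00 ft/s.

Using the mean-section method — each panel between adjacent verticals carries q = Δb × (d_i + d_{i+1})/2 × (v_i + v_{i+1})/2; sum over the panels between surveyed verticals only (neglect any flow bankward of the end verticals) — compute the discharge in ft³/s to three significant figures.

Panel 1-2: Δb = 4.3 ft, d̄ = (0.00+4.68)/2 = 2.34, v̄ = (0.00+1.78)/2 = 0.89 → q = 4.3×2.34×0.89 = 8.955 ft³/s
Panel 2-3: Δb = 1.7 ft, d̄ = (4.68+5.34)/2 = 5.01, v̄ = (1.78+1.53)/2 = 1.655 → q = 1.7×5.01×1.655 = 14.10 ft³/s
Panel 3-4: Δb = 4.6 ft, d̄ = (5.34+5.46)/2 = 5.4, v̄ = (1.53+1.38)/2 = 1.455 → q = 4.6×5.4×1.455 = 36.14 ft³/s
Panel 4-5: Δb = 14.1 ft, d̄ = (5.46+0.00)/2 = 2.73, v̄ = (1.38+0.00)/2 = 0.69 → q = 14.1×2.73×0.69 = 26.56 ft³/s
Q = Σ q = 85.75 ft³/s

85.8 ft³/s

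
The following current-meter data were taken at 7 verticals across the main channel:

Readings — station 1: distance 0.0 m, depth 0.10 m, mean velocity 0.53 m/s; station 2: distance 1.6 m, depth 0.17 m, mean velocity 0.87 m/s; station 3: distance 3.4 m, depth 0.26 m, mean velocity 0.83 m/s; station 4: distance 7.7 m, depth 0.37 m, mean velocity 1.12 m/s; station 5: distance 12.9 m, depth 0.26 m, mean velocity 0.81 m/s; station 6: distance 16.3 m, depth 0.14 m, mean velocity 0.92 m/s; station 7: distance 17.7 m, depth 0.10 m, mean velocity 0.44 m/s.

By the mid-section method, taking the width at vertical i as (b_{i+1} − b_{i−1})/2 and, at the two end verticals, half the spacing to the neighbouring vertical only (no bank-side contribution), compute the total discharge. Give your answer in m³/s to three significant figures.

4.17 m³/s

w_1 = (1.6 − 0.0)/2 = 0.8 m; q_1 = 0.53 × 0.10 × 0.8 = 0.04240 m³/s
w_2 = (3.4 − 0.0)/2 = 1.7 m; q_2 = 0.87 × 0.17 × 1.7 = 0.2514 m³/s
w_3 = (7.7 − 1.6)/2 = 3.05 m; q_3 = 0.83 × 0.26 × 3.05 = 0.6582 m³/s
w_4 = (12.9 − 3.4)/2 = 4.75 m; q_4 = 1.12 × 0.37 × 4.75 = 1.968 m³/s
w_5 = (16.3 − 7.7)/2 = 4.3 m; q_5 = 0.81 × 0.26 × 4.3 = 0.9056 m³/s
w_6 = (17.7 − 12.9)/2 = 2.4 m; q_6 = 0.92 × 0.14 × 2.4 = 0.3091 m³/s
w_7 = (17.7 − 16.3)/2 = 0.7 m; q_7 = 0.44 × 0.10 × 0.7 = 0.03080 m³/s
Q = Σ qᵢ = 4.166 m³/s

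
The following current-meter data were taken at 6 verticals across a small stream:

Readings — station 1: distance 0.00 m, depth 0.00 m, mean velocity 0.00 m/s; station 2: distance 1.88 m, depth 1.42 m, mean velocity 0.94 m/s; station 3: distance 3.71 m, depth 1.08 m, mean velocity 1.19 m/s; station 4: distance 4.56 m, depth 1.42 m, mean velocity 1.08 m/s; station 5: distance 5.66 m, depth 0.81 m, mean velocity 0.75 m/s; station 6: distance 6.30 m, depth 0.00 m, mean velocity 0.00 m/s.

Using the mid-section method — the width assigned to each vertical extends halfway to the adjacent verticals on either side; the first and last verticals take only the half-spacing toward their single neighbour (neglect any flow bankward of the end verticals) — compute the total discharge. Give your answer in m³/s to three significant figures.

w_2 = (3.71 − 0.00)/2 = 1.855 m; q_2 = 0.94 × 1.42 × 1.855 = 2.476 m³/s
w_3 = (4.56 − 1.88)/2 = 1.34 m; q_3 = 1.19 × 1.08 × 1.34 = 1.722 m³/s
w_4 = (5.66 − 3.71)/2 = 0.975 m; q_4 = 1.08 × 1.42 × 0.975 = 1.495 m³/s
w_5 = (6.30 − 4.56)/2 = 0.87 m; q_5 = 0.75 × 0.81 × 0.87 = 0.5285 m³/s
Stations 1, 6 contribute zero (depth or velocity is 0).
Q = Σ qᵢ = 6.222 m³/s

6.22 m³/s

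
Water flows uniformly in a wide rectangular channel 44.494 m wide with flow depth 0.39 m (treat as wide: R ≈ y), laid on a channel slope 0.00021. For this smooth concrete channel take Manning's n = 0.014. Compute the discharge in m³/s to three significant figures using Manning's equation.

A = b·y = 44.494 × 0.39 = 17.35 m²
Wide channel: R ≈ y = 0.39 m
Q = (1/n)·A·R^(2/3)·S^(1/2) = (1/0.014) × 17.35 × 0.3900^(2/3) × 0.00021^(1/2) = 9.588 m³/s

9.59 m³/s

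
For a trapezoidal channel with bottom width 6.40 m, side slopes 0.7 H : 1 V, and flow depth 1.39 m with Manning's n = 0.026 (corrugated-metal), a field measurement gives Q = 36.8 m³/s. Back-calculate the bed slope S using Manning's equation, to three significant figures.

0.00820

A = (b + z·y)·y = (6.40 + 0.7×1.39)×1.39 = 10.25 m²
P = b + 2y√(1+z²) = 6.40 + 2×1.39×√(1+0.7²) = 9.793 m
R = A/P = 10.25/9.793 = 1.046 m
S = (Q·n / (1·A·R^(2/3)))² = (36.8×0.026 / (1×10.25×1.031))² = 0.008204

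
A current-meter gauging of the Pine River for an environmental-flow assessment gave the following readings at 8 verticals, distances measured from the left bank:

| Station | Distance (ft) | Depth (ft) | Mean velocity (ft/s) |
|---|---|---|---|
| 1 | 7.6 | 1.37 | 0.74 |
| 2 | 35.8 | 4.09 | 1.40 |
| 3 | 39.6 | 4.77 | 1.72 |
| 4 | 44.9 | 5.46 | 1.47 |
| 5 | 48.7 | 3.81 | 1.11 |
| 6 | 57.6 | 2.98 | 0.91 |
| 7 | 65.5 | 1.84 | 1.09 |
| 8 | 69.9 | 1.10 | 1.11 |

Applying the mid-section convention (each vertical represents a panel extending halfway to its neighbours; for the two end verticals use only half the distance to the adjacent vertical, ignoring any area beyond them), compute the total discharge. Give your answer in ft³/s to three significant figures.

w_1 = (35.8 − 7.6)/2 = 14.1 ft; q_1 = 0.74 × 1.37 × 14.1 = 14.29 ft³/s
w_2 = (39.6 − 7.6)/2 = 16 ft; q_2 = 1.40 × 4.09 × 16 = 91.62 ft³/s
w_3 = (44.9 − 35.8)/2 = 4.55 ft; q_3 = 1.72 × 4.77 × 4.55 = 37.33 ft³/s
w_4 = (48.7 − 39.6)/2 = 4.55 ft; q_4 = 1.47 × 5.46 × 4.55 = 36.52 ft³/s
w_5 = (57.6 − 44.9)/2 = 6.35 ft; q_5 = 1.11 × 3.81 × 6.35 = 26.85 ft³/s
w_6 = (65.5 − 48.7)/2 = 8.4 ft; q_6 = 0.91 × 2.98 × 8.4 = 22.78 ft³/s
w_7 = (69.9 − 57.6)/2 = 6.15 ft; q_7 = 1.09 × 1.84 × 6.15 = 12.33 ft³/s
w_8 = (69.9 − 65.5)/2 = 2.2 ft; q_8 = 1.11 × 1.10 × 2.2 = 2.686 ft³/s
Q = Σ qᵢ = 244.4 ft³/s

244 ft³/s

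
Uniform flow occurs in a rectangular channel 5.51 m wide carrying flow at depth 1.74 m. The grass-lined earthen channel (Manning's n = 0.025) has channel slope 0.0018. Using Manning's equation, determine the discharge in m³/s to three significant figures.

17.0 m³/s

A = b·y = 5.51 × 1.74 = 9.587 m²
P = b + 2y = 5.51 + 2×1.74 = 8.990 m
R = A/P = 9.587/8.990 = 1.066 m
Q = (1/n)·A·R^(2/3)·S^(1/2) = (1/0.025) × 9.587 × 1.066^(2/3) × 0.0018^(1/2) = 16.98 m³/s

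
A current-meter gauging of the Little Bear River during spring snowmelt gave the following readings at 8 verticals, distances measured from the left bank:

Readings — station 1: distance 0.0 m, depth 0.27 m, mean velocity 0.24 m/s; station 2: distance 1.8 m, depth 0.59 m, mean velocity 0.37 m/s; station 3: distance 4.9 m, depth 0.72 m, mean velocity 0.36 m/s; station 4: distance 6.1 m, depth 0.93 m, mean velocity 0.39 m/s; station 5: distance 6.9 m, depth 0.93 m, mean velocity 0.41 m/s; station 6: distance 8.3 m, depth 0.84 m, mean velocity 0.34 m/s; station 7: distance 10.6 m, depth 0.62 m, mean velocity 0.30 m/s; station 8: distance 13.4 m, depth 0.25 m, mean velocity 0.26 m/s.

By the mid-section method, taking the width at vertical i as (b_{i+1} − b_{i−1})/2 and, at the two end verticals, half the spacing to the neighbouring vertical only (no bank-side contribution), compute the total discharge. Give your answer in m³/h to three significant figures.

10900 m³/h

w_1 = (1.8 − 0.0)/2 = 0.9 m; q_1 = 0.24 × 0.27 × 0.9 = 0.05832 m³/s
w_2 = (4.9 − 0.0)/2 = 2.45 m; q_2 = 0.37 × 0.59 × 2.45 = 0.5348 m³/s
w_3 = (6.1 − 1.8)/2 = 2.15 m; q_3 = 0.36 × 0.72 × 2.15 = 0.5573 m³/s
w_4 = (6.9 − 4.9)/2 = 1 m; q_4 = 0.39 × 0.93 × 1 = 0.3627 m³/s
w_5 = (8.3 − 6.1)/2 = 1.1 m; q_5 = 0.41 × 0.93 × 1.1 = 0.4194 m³/s
w_6 = (10.6 − 6.9)/2 = 1.85 m; q_6 = 0.34 × 0.84 × 1.85 = 0.5284 m³/s
w_7 = (13.4 − 8.3)/2 = 2.55 m; q_7 = 0.30 × 0.62 × 2.55 = 0.4743 m³/s
w_8 = (13.4 − 10.6)/2 = 1.4 m; q_8 = 0.26 × 0.25 × 1.4 = 0.09100 m³/s
Q = Σ qᵢ = 3.026 m³/s
= 3.026 × 3600 = 10890 m³/h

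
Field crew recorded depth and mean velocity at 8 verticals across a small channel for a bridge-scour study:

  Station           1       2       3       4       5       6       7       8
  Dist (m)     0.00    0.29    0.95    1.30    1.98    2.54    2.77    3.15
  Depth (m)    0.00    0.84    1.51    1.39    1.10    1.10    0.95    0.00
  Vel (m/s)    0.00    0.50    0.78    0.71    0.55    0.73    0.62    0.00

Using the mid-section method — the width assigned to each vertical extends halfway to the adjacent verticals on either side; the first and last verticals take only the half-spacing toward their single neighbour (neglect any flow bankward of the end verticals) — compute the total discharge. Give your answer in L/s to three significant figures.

2170 L/s

w_2 = (0.95 − 0.00)/2 = 0.475 m; q_2 = 0.50 × 0.84 × 0.475 = 0.1995 m³/s
w_3 = (1.30 − 0.29)/2 = 0.505 m; q_3 = 0.78 × 1.51 × 0.505 = 0.5948 m³/s
w_4 = (1.98 − 0.95)/2 = 0.515 m; q_4 = 0.71 × 1.39 × 0.515 = 0.5083 m³/s
w_5 = (2.54 − 1.30)/2 = 0.62 m; q_5 = 0.55 × 1.10 × 0.62 = 0.3751 m³/s
w_6 = (2.77 − 1.98)/2 = 0.395 m; q_6 = 0.73 × 1.10 × 0.395 = 0.3172 m³/s
w_7 = (3.15 − 2.54)/2 = 0.305 m; q_7 = 0.62 × 0.95 × 0.305 = 0.1796 m³/s
Stations 1, 8 contribute zero (depth or velocity is 0).
Q = Σ qᵢ = 2.174 m³/s
= 2.174 × 1000 = 2174 L/s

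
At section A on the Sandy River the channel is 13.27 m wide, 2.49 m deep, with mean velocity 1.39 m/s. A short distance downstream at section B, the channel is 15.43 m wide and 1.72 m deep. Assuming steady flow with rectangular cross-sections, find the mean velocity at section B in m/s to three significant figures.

Q = A₁V₁ = (13.27×2.49) × 1.39 = 45.93 m³/s
A₂ = 15.43 × 1.72 = 26.54 m²
V₂ = Q/A₂ = 45.93/26.54 = 1.731 m/s

1.73 m/s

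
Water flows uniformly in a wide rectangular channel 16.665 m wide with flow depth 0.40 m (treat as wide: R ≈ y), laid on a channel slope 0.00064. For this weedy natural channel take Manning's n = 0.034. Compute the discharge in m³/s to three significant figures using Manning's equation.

2.69 m³/s

A = b·y = 16.665 × 0.40 = 6.666 m²
Wide channel: R ≈ y = 0.40 m
Q = (1/n)·A·R^(2/3)·S^(1/2) = (1/0.034) × 6.666 × 0.4000^(2/3) × 0.00064^(1/2) = 2.693 m³/s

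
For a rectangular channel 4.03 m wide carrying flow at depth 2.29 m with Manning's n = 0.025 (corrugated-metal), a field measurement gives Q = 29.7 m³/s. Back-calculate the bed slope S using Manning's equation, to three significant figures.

0.00590

A = b·y = 4.03 × 2.29 = 9.229 m²
P = b + 2y = 4.03 + 2×2.29 = 8.610 m
R = A/P = 9.229/8.610 = 1.072 m
S = (Q·n / (1·A·R^(2/3)))² = (29.7×0.025 / (1×9.229×1.047))² = 0.005901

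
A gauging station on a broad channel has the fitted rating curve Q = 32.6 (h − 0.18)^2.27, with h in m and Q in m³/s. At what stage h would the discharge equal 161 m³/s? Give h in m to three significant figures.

h − h₀ = (Q/C)^(1/b) = (161/32.6)^(1/2.27) = 2.021 m
h = 0.18 + 2.021 = 2.201 m

2.20 m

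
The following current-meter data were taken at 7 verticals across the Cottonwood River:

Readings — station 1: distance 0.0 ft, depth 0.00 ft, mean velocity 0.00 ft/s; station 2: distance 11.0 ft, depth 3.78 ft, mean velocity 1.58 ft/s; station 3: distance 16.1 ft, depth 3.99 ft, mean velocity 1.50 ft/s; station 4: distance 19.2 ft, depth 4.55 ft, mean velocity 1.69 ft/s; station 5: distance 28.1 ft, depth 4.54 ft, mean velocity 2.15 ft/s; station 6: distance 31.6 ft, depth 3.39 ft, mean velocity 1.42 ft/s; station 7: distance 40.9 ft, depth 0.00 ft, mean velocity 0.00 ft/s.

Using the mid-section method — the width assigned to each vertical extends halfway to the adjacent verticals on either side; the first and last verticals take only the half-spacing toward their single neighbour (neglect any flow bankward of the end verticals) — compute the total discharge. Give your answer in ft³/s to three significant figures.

210 ft³/s

w_2 = (16.1 − 0.0)/2 = 8.05 ft; q_2 = 1.58 × 3.78 × 8.05 = 48.08 ft³/s
w_3 = (19.2 − 11.0)/2 = 4.1 ft; q_3 = 1.50 × 3.99 × 4.1 = 24.54 ft³/s
w_4 = (28.1 − 16.1)/2 = 6 ft; q_4 = 1.69 × 4.55 × 6 = 46.14 ft³/s
w_5 = (31.6 − 19.2)/2 = 6.2 ft; q_5 = 2.15 × 4.54 × 6.2 = 60.52 ft³/s
w_6 = (40.9 − 28.1)/2 = 6.4 ft; q_6 = 1.42 × 3.39 × 6.4 = 30.81 ft³/s
Stations 1, 7 contribute zero (depth or velocity is 0).
Q = Σ qᵢ = 210.1 ft³/s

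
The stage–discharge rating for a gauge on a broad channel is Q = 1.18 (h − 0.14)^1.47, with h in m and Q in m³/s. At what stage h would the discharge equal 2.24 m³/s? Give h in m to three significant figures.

h − h₀ = (Q/C)^(1/b) = (2.24/1.18)^(1/1.47) = 1.547 m
h = 0.14 + 1.547 = 1.687 m

1.69 m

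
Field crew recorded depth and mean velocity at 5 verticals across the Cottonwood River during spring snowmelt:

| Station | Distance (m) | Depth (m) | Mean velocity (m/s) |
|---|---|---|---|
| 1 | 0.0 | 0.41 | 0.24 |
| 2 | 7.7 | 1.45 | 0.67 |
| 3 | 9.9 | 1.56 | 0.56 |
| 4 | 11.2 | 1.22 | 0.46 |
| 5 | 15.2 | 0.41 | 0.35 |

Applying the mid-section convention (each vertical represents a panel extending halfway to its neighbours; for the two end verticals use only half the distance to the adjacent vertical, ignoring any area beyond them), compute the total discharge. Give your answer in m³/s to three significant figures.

8.49 m³/s

w_1 = (7.7 − 0.0)/2 = 3.85 m; q_1 = 0.24 × 0.41 × 3.85 = 0.3788 m³/s
w_2 = (9.9 − 0.0)/2 = 4.95 m; q_2 = 0.67 × 1.45 × 4.95 = 4.809 m³/s
w_3 = (11.2 − 7.7)/2 = 1.75 m; q_3 = 0.56 × 1.56 × 1.75 = 1.529 m³/s
w_4 = (15.2 − 9.9)/2 = 2.65 m; q_4 = 0.46 × 1.22 × 2.65 = 1.487 m³/s
w_5 = (15.2 − 11.2)/2 = 2 m; q_5 = 0.35 × 0.41 × 2 = 0.2870 m³/s
Q = Σ qᵢ = 8.491 m³/s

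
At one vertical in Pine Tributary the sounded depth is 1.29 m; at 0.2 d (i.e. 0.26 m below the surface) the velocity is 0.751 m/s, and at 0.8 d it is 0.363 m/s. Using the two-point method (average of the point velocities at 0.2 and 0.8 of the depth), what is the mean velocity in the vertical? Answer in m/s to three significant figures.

v̄ = (0.751 + 0.363) / 2 = 0.5570 m/s

0.557 m/s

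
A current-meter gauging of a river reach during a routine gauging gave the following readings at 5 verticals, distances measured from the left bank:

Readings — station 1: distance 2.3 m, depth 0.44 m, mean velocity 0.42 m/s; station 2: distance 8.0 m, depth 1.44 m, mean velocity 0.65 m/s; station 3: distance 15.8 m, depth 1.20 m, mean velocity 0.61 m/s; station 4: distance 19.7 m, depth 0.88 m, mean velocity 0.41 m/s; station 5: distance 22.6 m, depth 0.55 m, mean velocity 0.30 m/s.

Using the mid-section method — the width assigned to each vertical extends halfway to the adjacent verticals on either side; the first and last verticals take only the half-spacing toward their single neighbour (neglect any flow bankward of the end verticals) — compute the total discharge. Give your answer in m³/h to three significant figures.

45300 m³/h

w_1 = (8.0 − 2.3)/2 = 2.85 m; q_1 = 0.42 × 0.44 × 2.85 = 0.5267 m³/s
w_2 = (15.8 − 2.3)/2 = 6.75 m; q_2 = 0.65 × 1.44 × 6.75 = 6.318 m³/s
w_3 = (19.7 − 8.0)/2 = 5.85 m; q_3 = 0.61 × 1.20 × 5.85 = 4.282 m³/s
w_4 = (22.6 − 15.8)/2 = 3.4 m; q_4 = 0.41 × 0.88 × 3.4 = 1.227 m³/s
w_5 = (22.6 − 19.7)/2 = 1.45 m; q_5 = 0.30 × 0.55 × 1.45 = 0.2393 m³/s
Q = Σ qᵢ = 12.59 m³/s
= 12.59 × 3600 = 45330 m³/h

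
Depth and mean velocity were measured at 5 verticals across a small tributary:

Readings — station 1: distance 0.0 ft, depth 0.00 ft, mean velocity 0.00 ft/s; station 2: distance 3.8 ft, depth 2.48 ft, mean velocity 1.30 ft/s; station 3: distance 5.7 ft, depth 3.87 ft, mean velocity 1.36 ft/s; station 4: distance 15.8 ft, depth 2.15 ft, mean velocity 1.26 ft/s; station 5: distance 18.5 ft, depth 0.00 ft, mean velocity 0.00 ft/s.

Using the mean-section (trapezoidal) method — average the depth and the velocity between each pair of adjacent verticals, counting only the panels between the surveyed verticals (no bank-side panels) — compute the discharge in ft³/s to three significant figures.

Panel 1-2: Δb = 3.8 ft, d̄ = (0.00+2.48)/2 = 1.24, v̄ = (0.00+1.30)/2 = 0.65 → q = 3.8×1.24×0.65 = 3.063 ft³/s
Panel 2-3: Δb = 1.9 ft, d̄ = (2.48+3.87)/2 = 3.175, v̄ = (1.30+1.36)/2 = 1.33 → q = 1.9×3.175×1.33 = 8.023 ft³/s
Panel 3-4: Δb = 10.1 ft, d̄ = (3.87+2.15)/2 = 3.01, v̄ = (1.36+1.26)/2 = 1.31 → q = 10.1×3.01×1.31 = 39.83 ft³/s
Panel 4-5: Δb = 2.7 ft, d̄ = (2.15+0.00)/2 = 1.075, v̄ = (1.26+0.00)/2 = 0.63 → q = 2.7×1.075×0.63 = 1.829 ft³/s
Q = Σ q = 52.74 ft³/s

52.7 ft³/s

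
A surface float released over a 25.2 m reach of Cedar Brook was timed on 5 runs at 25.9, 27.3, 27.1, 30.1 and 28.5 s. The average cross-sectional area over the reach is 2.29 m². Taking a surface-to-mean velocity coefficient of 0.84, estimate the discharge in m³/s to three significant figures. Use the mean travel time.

1.74 m³/s

t̄ = (25.9 + 27.3 + 27.1 + 30.1 + 28.5) / 5 = 27.78 s
v_surface = L / t̄ = 25.2 / 27.78 = 0.9071 m/s
v_mean = 0.84 × 0.9071 = 0.7620 m/s
Q = A × v_mean = 2.29 × 0.7620 = 1.745 m³/s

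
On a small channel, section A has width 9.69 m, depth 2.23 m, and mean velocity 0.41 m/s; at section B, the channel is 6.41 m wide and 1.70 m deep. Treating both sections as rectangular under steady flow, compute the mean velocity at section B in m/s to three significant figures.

Q = A₁V₁ = (9.69×2.23) × 0.41 = 8.860 m³/s
A₂ = 6.41 × 1.70 = 10.90 m²
V₂ = Q/A₂ = 8.860/10.90 = 0.8130 m/s

0.813 m/s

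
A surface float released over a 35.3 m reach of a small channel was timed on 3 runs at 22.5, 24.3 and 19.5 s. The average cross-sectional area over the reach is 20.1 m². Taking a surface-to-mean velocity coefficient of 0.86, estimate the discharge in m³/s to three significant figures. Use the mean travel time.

27.6 m³/s

t̄ = (22.5 + 24.3 + 19.5) / 3 = 22.1 s
v_surface = L / t̄ = 35.3 / 22.1 = 1.597 m/s
v_mean = 0.86 × 1.597 = 1.374 m/s
Q = A × v_mean = 20.1 × 1.374 = 27.61 m³/s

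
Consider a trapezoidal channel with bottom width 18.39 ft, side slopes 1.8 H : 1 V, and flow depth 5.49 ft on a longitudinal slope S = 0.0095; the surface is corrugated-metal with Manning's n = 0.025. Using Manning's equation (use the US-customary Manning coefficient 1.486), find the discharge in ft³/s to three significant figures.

A = (b + z·y)·y = (18.39 + 1.8×5.49)×5.49 = 155.2 ft²
P = b + 2y√(1+z²) = 18.39 + 2×5.49×√(1+1.8²) = 41.00 ft
R = A/P = 155.2/41.00 = 3.786 ft
Q = (1.486/n)·A·R^(2/3)·S^(1/2) = (1.486/0.025) × 155.2 × 3.786^(2/3) × 0.0095^(1/2) = 2184 ft³/s

2180 ft³/s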